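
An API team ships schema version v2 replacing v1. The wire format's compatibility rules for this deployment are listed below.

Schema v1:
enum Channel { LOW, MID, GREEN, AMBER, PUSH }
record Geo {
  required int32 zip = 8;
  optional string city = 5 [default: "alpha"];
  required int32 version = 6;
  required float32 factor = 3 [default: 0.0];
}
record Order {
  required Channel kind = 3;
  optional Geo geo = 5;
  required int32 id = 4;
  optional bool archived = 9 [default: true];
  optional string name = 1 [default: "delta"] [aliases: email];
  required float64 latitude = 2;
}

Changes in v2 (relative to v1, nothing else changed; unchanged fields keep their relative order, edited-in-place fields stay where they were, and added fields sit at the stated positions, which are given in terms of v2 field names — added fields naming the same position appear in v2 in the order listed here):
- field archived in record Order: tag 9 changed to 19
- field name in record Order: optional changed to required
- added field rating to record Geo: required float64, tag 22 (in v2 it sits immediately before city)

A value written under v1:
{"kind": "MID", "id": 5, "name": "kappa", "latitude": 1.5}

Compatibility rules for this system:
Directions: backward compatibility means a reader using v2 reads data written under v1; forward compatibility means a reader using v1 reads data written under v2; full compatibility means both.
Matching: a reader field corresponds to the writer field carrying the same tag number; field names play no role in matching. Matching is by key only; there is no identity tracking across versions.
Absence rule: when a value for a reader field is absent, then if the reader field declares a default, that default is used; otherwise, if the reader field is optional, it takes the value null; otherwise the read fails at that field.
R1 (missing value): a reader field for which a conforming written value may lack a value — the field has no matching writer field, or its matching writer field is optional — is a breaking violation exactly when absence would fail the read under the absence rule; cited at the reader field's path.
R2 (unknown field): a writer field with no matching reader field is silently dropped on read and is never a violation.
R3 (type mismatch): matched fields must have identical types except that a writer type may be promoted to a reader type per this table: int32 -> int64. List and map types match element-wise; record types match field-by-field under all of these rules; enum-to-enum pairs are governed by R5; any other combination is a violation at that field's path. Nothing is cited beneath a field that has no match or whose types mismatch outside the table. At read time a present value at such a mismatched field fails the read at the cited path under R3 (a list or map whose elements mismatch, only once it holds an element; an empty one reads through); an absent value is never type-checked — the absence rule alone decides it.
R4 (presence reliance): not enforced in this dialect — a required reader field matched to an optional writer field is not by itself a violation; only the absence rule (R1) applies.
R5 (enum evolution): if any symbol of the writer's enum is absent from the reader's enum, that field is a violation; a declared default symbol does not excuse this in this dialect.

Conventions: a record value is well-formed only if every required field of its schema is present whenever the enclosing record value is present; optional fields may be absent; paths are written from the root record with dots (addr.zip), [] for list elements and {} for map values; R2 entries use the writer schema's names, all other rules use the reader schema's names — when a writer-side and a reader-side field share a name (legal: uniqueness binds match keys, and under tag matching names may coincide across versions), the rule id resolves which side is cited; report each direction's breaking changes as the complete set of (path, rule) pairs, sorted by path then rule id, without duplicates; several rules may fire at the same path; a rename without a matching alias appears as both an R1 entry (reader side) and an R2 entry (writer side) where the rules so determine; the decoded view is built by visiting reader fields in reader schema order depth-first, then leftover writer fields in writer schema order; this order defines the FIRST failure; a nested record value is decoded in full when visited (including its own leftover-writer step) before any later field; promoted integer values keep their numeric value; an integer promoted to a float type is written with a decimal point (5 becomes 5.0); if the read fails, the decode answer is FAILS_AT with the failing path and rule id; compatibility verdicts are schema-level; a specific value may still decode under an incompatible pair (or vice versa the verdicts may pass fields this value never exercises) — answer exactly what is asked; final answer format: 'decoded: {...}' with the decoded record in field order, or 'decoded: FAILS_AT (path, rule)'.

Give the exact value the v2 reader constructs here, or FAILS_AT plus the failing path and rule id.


arrows below run writer -> reader for Order
decode walk for Order under reader schema v2:
  kind := "MID"
  geo := null (not supplied -> null)
  id := 5
  archived := true (no value, default fills)
  name := "kappa"
  latitude := 1.5
  => decoded: {"kind": "MID", "geo": null, "id": 5, "archived": true, "name": "kappa", "latitude": 1.5}
diffs on Order not affecting the asked answer:
  field archived in record Order: tag 9 changed to 19 -> inert under this dialect — no rule fires on Order and the result does not move
  field name in record Order: optional changed to required -> inert under this dialect — no rule fires on Order and the result does not move
  added field rating to record Geo: required float64, tag 22 (in v2 it sits immediately before city) -> matters for Order compatibility verdicts, not for this value's decode

decoded: {"kind": "MID", "geo": null, "id": 5, "archived": true, "name": "kappa", "latitude": 1.5}


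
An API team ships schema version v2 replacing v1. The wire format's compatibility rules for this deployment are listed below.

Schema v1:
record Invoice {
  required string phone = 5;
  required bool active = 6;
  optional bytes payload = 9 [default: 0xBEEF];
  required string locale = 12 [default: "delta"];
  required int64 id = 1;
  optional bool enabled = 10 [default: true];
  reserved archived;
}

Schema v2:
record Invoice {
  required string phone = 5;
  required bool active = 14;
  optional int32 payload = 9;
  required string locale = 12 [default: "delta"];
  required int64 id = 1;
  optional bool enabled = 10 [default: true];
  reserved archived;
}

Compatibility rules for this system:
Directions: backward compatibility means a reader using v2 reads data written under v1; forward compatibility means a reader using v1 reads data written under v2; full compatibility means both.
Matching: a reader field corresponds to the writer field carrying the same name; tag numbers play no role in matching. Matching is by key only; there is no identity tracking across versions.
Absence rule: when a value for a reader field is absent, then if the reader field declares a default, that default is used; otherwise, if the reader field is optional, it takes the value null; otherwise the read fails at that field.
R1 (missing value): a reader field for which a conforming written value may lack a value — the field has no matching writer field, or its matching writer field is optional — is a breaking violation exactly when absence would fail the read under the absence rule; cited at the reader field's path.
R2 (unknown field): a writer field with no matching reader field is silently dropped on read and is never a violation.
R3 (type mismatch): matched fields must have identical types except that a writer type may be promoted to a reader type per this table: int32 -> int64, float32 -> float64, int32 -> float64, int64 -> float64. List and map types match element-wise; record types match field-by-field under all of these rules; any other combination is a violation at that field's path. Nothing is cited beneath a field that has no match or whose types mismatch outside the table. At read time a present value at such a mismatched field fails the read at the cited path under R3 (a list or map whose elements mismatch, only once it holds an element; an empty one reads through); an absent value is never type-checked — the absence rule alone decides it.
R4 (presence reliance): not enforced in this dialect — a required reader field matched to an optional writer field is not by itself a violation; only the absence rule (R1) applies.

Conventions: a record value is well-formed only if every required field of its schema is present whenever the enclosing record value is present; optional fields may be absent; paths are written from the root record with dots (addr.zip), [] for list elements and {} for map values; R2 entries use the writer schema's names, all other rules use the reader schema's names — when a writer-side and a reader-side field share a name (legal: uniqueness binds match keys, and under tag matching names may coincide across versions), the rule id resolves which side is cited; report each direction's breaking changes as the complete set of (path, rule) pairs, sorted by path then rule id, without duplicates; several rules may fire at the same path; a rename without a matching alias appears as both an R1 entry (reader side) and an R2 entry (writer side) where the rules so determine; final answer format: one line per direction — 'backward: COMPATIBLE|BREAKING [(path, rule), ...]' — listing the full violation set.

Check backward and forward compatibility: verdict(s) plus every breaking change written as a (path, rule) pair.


backward: BREAKING [(payload, R3)]; forward: BREAKING [(payload, R3)]

each type pair in Invoice: writer, then reader
backward on Invoice — v2 reading data written by v1:
  phone <- phone (string -> string, writer required)
  active <- active (bool -> bool, writer required)
  payload <- payload (bytes -> int32, writer optional)
  locale <- locale (string -> string, writer required)
  id <- id (int64 -> int64, writer required)
  enabled <- enabled (bool -> bool, writer optional)
  R3 fires at payload
  => 1 violation(s): backward is BREAKING for Invoice
forward on Invoice — v1 reading data written by v2:
  phone <- phone (string -> string, writer required)
  active <- active (bool -> bool, writer required)
  payload <- payload (int32 -> bytes, writer optional)
  locale <- locale (string -> string, writer required)
  id <- id (int64 -> int64, writer required)
  enabled <- enabled (bool -> bool, writer optional)
  R3 fires at payload
  => 1 violation(s): forward is BREAKING for Invoice


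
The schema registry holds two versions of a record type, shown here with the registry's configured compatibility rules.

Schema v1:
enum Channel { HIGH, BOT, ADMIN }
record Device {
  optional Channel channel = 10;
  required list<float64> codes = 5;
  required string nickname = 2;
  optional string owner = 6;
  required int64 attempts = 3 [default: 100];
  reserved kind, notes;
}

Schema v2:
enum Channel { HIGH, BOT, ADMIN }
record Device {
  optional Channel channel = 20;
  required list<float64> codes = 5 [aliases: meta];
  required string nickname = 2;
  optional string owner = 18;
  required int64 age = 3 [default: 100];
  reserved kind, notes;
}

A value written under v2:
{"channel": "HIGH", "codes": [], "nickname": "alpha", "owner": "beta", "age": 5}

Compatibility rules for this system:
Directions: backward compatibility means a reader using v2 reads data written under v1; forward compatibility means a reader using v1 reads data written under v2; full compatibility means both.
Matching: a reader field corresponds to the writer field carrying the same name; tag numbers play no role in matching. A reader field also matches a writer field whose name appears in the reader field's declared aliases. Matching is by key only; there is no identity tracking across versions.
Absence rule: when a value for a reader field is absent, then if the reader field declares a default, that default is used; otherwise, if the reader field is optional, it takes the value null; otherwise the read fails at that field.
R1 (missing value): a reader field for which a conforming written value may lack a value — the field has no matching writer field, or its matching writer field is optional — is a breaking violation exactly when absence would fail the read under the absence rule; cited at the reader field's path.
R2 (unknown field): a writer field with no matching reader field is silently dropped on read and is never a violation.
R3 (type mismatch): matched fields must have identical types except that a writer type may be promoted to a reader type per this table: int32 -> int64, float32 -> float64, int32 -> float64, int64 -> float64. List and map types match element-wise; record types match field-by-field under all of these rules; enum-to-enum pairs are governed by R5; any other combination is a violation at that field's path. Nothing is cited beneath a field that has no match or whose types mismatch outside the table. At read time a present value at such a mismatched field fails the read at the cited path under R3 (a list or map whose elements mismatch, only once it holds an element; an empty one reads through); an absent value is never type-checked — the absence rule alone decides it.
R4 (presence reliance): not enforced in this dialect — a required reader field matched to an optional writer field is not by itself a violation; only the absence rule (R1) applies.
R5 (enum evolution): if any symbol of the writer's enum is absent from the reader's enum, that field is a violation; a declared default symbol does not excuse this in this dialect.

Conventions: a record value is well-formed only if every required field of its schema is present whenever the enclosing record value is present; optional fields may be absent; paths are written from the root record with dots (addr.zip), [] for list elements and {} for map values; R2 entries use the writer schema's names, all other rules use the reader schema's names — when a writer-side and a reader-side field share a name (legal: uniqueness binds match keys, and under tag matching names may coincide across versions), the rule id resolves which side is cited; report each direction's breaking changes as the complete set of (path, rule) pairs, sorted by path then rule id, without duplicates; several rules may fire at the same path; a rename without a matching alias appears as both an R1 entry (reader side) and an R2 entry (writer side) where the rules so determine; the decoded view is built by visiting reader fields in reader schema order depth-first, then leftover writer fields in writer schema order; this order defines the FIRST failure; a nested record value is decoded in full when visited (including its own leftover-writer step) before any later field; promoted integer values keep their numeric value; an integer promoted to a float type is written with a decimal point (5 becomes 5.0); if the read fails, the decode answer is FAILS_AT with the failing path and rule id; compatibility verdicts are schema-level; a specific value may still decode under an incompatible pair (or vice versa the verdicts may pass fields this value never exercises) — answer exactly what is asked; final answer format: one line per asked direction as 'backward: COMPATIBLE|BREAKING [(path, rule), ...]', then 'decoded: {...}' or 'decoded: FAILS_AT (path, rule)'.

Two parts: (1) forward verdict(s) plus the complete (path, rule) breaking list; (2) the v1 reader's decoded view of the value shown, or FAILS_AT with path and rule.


arrows below run writer -> reader for Device
forward analysis of Device with v1 as reader and v2 as writer:
  channel: paired with writer channel (Channel -> Channel; writer optional)
  codes: paired with writer codes (list<float64> -> list<float64>; writer required)
  nickname: paired with writer nickname (string -> string; writer required)
  owner: paired with writer owner (string -> string; writer optional)
  no writer field matches reader attempts
  writer age: unknown to reader
  => forward: COMPATIBLE
migrating the Device value to v1:
  channel := "HIGH"
  codes := []
  nickname := "alpha"
  owner := "beta"
  attempts := 100 (no value, default fills)
  writer age: unmatched, discarded
  => decoded: {"channel": "HIGH", "codes": [], "nickname": "alpha", "owner": "beta", "attempts": 100}
remaining Device differences; none change what is asked:
  field owner in record Device: tag 6 changed to 18 -> inert for the asked Device verdict: nothing fires
  field channel in record Device: tag 10 changed to 20 -> inert for the asked Device verdict: nothing fires

forward: COMPATIBLE []; decoded: {"channel": "HIGH", "codes": [], "nickname": "alpha", "owner": "beta", "attempts": 100}


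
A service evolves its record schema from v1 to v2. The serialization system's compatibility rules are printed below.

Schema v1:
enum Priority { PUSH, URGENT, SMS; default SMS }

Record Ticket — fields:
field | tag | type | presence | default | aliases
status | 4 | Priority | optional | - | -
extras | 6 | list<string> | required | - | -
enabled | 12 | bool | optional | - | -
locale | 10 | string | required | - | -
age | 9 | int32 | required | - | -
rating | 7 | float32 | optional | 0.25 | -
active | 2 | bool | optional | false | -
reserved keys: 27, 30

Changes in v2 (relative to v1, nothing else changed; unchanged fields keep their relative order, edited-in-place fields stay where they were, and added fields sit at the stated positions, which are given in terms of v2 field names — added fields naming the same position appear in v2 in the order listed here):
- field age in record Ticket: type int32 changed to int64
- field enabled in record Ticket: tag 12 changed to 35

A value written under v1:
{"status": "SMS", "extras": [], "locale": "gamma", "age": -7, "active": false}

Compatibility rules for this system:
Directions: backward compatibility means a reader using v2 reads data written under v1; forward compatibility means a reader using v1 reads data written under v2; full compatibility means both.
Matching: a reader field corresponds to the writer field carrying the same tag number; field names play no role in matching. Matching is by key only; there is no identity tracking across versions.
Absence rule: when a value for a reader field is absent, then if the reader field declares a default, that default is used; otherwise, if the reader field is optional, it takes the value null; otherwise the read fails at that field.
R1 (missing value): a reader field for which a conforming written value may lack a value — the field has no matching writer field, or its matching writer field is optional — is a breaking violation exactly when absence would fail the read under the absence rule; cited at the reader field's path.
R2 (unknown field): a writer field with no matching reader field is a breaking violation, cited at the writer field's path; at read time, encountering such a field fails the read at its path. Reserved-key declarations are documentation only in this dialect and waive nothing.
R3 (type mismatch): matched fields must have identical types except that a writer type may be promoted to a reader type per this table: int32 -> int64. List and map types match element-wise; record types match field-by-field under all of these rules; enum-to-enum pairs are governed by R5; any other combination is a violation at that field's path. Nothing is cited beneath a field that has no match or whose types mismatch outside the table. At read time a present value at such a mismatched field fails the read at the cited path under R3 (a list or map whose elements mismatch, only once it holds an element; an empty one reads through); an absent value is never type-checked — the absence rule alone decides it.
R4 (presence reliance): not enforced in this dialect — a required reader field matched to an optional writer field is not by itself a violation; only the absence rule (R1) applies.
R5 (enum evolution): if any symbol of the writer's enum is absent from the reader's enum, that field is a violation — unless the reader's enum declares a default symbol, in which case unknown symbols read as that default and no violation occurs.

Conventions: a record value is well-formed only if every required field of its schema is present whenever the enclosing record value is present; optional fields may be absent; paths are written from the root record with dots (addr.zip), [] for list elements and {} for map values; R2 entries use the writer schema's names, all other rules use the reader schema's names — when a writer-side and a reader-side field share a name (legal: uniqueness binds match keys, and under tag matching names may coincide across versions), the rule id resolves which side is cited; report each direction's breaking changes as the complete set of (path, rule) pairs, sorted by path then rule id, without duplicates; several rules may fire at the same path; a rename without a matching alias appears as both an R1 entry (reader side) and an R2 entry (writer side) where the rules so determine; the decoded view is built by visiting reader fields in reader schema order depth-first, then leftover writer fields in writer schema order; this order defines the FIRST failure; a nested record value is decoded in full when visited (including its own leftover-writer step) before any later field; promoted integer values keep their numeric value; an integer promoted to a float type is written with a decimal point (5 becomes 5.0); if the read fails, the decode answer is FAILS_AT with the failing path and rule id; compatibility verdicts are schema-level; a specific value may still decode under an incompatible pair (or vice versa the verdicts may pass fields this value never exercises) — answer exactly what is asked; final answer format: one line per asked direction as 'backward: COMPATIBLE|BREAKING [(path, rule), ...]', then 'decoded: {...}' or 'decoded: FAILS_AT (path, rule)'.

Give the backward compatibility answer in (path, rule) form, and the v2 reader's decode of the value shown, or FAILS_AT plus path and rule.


backward: BREAKING [(enabled, R2)]; decoded: {"status": "SMS", "extras": [], "enabled": null, "locale": "gamma", "age": -7, "rating": 0.25, "active": false}

in Ticket below, arrows point writer -> reader
backward for Ticket (reader v2, writer v1):
  status: Priority -> Priority, writer optional; from status
  extras: list<string> -> list<string>, writer required; from extras
  no writer field matches reader enabled
  locale: string -> string, writer required; from locale
  age: int32 -> int64, writer required; from age
  rating: float32 -> float32, writer optional; from rating
  active: bool -> bool, writer optional; from active
  writer enabled: unknown to reader
  violation R2 at enabled
  => backward: BREAKING (1)
decoding the Ticket value with the v2 reader:
  status := "SMS"
  extras := []
  enabled := null (not supplied -> null)
  locale := "gamma"
  age := -7 (int32 -> int64)
  rating := 0.25 (no value, default fills)
  active := false
  => decoded: {"status": "SMS", "extras": [], "enabled": null, "locale": "gamma", "age": -7, "rating": 0.25, "active": false}
checking off the Ticket differences that do not matter here:
  field age in record Ticket: type int32 changed to int64 -> affects forward compatibility only, which is not asked


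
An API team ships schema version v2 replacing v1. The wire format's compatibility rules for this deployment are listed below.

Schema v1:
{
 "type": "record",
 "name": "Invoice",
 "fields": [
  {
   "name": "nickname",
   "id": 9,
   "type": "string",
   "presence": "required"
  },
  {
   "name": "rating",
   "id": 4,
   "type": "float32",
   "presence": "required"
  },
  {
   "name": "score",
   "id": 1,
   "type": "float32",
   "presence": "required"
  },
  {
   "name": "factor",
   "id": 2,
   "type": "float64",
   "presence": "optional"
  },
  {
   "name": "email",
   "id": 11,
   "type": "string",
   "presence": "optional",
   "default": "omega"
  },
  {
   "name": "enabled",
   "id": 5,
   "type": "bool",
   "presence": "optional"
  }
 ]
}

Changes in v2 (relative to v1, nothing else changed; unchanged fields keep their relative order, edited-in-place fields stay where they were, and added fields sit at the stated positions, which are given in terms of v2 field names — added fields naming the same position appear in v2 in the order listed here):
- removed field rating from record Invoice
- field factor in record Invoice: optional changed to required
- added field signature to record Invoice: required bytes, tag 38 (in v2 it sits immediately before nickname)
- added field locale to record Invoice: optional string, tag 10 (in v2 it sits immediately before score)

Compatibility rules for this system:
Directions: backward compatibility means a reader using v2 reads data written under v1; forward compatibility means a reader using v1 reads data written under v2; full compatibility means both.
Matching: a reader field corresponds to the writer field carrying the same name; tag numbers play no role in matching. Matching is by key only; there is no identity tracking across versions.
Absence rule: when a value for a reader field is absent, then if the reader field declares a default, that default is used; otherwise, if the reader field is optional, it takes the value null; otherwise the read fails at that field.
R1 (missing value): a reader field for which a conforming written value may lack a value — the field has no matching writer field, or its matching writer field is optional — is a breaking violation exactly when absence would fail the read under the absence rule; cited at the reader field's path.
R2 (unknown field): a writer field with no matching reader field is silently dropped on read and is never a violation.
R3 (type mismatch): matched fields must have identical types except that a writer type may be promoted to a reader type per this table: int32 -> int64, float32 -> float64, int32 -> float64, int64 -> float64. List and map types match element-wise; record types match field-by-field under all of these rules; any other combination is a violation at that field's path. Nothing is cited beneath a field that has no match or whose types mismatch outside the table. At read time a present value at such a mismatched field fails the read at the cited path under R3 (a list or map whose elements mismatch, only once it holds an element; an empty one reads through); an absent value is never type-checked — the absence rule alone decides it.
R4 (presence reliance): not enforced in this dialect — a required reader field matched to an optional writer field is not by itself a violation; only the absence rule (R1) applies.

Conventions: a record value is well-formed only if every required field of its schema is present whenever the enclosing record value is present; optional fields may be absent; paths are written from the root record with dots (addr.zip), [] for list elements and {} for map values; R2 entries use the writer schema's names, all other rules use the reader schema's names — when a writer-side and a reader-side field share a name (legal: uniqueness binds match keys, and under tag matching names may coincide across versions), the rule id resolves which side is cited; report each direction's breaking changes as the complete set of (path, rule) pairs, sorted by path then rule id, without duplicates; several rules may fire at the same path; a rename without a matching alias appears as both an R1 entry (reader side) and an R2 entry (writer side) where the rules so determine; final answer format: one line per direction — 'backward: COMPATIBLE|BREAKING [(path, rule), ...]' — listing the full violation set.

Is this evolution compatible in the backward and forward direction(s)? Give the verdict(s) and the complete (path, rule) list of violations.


backward: BREAKING [(factor, R1), (signature, R1)]; forward: BREAKING [(rating, R1)]

each type pair in Invoice: writer, then reader
checking backward for Invoice: reader v2 against writer v1:
  no writer field matches reader signature
  nickname: paired with writer nickname (string -> string; writer required)
  no writer field matches reader locale
  score: paired with writer score (float32 -> float32; writer required)
  factor: paired with writer factor (float64 -> float64; writer optional)
  email: paired with writer email (string -> string; writer optional)
  enabled: paired with writer enabled (bool -> bool; writer optional)
  rating (writer side), unknown to reader
  rule R1 violated at factor
  rule R1 violated at signature
  => backward verdict for Invoice: BREAKING, 2 violation(s)
checking forward for Invoice: reader v1 against writer v2:
  nickname: paired with writer nickname (string -> string; writer required)
  no writer field matches reader rating
  score: paired with writer score (float32 -> float32; writer required)
  factor: paired with writer factor (float64 -> float64; writer required)
  email: paired with writer email (string -> string; writer optional)
  enabled: paired with writer enabled (bool -> bool; writer optional)
  signature (writer side), unknown to reader
  locale (writer side), unknown to reader
  rule R1 violated at rating
  => forward verdict for Invoice: BREAKING, 1 violation(s)


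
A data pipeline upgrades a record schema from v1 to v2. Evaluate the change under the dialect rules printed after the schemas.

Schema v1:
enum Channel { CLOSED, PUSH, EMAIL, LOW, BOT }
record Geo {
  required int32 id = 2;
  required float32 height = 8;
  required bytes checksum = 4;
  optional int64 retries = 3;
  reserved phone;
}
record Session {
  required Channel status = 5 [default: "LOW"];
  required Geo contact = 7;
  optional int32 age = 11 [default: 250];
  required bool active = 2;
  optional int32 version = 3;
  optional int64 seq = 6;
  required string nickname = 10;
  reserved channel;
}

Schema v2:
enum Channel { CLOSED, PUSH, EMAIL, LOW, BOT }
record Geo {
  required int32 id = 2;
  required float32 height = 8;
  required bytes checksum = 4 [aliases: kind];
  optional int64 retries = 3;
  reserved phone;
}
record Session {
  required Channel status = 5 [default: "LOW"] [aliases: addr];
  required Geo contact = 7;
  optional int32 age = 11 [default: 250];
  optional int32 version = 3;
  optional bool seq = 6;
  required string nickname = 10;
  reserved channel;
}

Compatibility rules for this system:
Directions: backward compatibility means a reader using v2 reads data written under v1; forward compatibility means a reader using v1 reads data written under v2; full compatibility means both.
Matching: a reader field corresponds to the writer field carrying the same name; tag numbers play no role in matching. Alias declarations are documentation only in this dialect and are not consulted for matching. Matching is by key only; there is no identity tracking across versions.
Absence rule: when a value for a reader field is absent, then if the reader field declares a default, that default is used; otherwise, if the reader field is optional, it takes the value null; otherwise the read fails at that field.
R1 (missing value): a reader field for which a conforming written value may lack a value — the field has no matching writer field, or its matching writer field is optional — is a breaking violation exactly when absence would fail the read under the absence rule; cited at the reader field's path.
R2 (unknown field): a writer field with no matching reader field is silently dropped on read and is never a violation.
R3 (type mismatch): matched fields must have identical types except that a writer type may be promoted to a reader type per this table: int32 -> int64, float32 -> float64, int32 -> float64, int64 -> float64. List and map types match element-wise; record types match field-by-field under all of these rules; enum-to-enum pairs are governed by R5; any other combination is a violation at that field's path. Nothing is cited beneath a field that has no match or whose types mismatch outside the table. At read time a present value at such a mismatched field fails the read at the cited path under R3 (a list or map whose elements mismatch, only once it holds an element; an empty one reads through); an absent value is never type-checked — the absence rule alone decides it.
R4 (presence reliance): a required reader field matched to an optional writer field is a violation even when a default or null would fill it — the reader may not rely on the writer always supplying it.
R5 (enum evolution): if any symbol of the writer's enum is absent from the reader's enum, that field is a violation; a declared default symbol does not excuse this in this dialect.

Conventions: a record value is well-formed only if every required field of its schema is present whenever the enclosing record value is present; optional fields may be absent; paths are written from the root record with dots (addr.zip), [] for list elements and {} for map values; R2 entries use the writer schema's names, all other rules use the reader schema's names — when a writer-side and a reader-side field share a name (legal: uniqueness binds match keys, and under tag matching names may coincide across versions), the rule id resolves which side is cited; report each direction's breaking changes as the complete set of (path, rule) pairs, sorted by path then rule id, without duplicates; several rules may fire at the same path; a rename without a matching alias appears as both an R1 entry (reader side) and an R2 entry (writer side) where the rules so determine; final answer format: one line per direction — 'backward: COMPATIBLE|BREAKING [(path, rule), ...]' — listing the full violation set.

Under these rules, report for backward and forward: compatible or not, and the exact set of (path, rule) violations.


in Session below, arrows point writer -> reader
checking backward for Session: reader v2 against writer v1:
  status: Channel -> Channel, writer required; from status
  contact: Geo -> Geo, writer required; from contact
  age: int32 -> int32, writer optional; from age
  version: int32 -> int32, writer optional; from version
  seq: int64 -> bool, writer optional; from seq
  nickname: string -> string, writer required; from nickname
  writer active: unknown to reader
  contact.id: int32 -> int32, writer required; from contact.id
  contact.height: float32 -> float32, writer required; from contact.height
  contact.checksum: bytes -> bytes, writer required; from contact.checksum
  contact.retries: int64 -> int64, writer optional; from contact.retries
  breaking: (seq, R3)
  => 1 violation(s): backward is BREAKING for Session
checking forward for Session: reader v1 against writer v2:
  status: Channel -> Channel, writer required; from status
  contact: Geo -> Geo, writer required; from contact
  age: int32 -> int32, writer optional; from age
  no writer field matches reader active
  version: int32 -> int32, writer optional; from version
  seq: bool -> int64, writer optional; from seq
  nickname: string -> string, writer required; from nickname
  contact.id: int32 -> int32, writer required; from contact.id
  contact.height: float32 -> float32, writer required; from contact.height
  contact.checksum: bytes -> bytes, writer required; from contact.checksum
  contact.retries: int64 -> int64, writer optional; from contact.retries
  breaking: (active, R1)
  breaking: (seq, R3)
  => 2 violation(s): forward is BREAKING for Session

backward: BREAKING [(seq, R3)]; forward: BREAKING [(active, R1), (seq, R3)]


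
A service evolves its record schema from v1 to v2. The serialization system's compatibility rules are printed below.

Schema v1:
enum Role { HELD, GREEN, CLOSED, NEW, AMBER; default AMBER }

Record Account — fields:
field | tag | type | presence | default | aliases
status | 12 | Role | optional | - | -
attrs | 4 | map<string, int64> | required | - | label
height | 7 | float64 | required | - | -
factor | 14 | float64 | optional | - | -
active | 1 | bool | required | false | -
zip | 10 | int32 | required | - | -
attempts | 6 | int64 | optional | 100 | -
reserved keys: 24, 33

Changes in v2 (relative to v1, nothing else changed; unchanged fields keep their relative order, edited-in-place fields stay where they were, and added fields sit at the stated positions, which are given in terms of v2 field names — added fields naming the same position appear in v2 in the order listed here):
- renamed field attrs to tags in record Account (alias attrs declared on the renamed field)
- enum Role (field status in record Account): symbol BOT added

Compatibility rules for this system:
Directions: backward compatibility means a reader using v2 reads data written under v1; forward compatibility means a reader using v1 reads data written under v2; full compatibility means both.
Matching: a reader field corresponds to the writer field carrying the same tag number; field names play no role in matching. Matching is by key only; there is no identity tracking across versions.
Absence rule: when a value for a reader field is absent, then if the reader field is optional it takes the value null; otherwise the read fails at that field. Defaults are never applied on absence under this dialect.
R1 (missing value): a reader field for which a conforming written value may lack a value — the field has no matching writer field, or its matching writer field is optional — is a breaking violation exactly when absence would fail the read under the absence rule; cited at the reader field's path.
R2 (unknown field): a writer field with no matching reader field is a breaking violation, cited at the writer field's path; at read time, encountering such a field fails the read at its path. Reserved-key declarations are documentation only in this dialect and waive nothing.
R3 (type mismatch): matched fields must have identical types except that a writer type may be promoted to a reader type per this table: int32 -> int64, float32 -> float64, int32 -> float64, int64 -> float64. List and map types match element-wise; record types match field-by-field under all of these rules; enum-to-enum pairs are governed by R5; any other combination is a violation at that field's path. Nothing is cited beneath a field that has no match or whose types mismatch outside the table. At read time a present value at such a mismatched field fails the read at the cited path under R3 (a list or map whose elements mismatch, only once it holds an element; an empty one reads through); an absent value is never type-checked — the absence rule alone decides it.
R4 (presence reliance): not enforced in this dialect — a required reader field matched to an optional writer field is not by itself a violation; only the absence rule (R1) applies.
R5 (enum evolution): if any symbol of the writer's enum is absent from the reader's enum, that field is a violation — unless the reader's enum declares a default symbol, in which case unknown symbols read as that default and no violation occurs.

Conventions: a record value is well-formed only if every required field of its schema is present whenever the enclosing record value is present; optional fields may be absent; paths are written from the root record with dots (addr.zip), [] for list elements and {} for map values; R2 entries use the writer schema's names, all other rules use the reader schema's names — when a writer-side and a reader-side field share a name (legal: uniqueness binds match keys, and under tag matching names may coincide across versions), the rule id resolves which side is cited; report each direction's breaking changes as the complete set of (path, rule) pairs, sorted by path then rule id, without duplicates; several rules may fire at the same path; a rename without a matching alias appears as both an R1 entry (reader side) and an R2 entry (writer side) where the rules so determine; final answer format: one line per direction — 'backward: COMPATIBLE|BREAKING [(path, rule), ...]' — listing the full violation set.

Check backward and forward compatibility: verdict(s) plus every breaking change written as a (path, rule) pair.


backward: COMPATIBLE []; forward: COMPATIBLE []

the writer's type comes first in each Account pair
backward for Account (reader v2, writer v1):
  status: Role -> Role, writer optional; from status
  tags: map<string, int64> -> map<string, int64>, writer required; from attrs
  height: float64 -> float64, writer required; from height
  factor: float64 -> float64, writer optional; from factor
  active: bool -> bool, writer required; from active
  zip: int32 -> int32, writer required; from zip
  attempts: int64 -> int64, writer optional; from attempts
  => backward verdict for Account: COMPATIBLE, no violations
forward for Account (reader v1, writer v2):
  status: Role -> Role, writer optional; from status
  attrs: map<string, int64> -> map<string, int64>, writer required; from tags
  height: float64 -> float64, writer required; from height
  factor: float64 -> float64, writer optional; from factor
  active: bool -> bool, writer required; from active
  zip: int32 -> int32, writer required; from zip
  attempts: int64 -> int64, writer optional; from attempts
  => forward verdict for Account: COMPATIBLE, no violations
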